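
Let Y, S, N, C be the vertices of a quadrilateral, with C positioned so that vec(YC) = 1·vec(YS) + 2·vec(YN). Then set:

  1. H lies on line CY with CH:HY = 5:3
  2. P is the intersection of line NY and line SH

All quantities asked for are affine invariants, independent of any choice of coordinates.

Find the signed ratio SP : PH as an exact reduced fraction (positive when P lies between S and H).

Work in coordinates with Y = (0, 0), S = (1, 0), N = (0, 1), C = (1, 2).
1. H lies on line CY with CH:HY = 5:3 ⇒ H = (3/8, 3/4)
2. P is the intersection of line NY and line SH ⇒ P = (0, 6/5)
P = S + t·(H−S) with t = 8/5, so SP:PH = t:(1−t) = 8/5:-3/5

SP:PH = -8/3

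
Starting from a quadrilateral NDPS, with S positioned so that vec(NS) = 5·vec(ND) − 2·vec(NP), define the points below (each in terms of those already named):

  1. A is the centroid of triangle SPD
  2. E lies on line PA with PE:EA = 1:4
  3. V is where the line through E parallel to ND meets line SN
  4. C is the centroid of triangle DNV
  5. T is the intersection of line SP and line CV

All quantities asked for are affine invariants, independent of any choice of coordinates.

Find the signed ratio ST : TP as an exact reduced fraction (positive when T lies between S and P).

Set N = (0, 0), D = (1, 0), P = (0, 1), S = (5, -2); any affine frame gives the same invariant.
1. A is the centroid of triangle SPD ⇒ A = (2, -1/3)
2. E lies on line PA with PE:EA = 1:4 ⇒ E = (2/5, 11/15)
3. V is where the line through E parallel to ND meets line SN ⇒ V = (-11/6, 11/15)
4. C is the centroid of triangle DNV ⇒ C = (-5/18, 11/45)
5. T is the intersection of line SP and line CV ⇒ T = (59/20, -77/100)
T = S + t·(P−S) with t = 41/100, so ST:TP = t:(1−t) = 41/100:59/100

ST:TP = 41/59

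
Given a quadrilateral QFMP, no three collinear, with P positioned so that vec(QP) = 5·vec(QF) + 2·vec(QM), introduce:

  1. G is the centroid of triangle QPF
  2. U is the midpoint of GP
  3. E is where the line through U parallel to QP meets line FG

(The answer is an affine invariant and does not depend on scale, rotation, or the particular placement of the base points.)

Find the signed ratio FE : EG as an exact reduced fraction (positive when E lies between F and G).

Choose coordinates Q = (0, 0), F = (1, 0), M = (0, 1), P = (5, 2).
1. G is the centroid of triangle QPF ⇒ G = (2, 2/3)
2. U is the midpoint of GP ⇒ U = (7/2, 4/3)
3. E is where the line through U parallel to QP meets line FG ⇒ E = (9/4, 5/6)
E = F + t·(G−F) with t = 5/4, so FE:EG = t:(1−t) = 5/4:-1/4

FE:EG = -5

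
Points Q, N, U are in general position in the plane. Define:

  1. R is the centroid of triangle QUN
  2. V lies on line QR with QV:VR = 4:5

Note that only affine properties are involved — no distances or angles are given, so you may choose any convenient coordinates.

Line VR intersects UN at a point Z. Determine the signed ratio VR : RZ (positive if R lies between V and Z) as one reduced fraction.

Choose coordinates Q = (0, 0), N = (1, 0), U = (0, 1).
1. R is the centroid of triangle QUN ⇒ R = (1/3, 1/3)
2. V lies on line QR with QV:VR = 4:5 ⇒ V = (4/27, 4/27)
line VR meets UN at Z = (1/2, 1/2)
R = V + t·(Z−V) with t = 10/19, so VR:RZ = 10/19:9/19

VR:RZ = 10/9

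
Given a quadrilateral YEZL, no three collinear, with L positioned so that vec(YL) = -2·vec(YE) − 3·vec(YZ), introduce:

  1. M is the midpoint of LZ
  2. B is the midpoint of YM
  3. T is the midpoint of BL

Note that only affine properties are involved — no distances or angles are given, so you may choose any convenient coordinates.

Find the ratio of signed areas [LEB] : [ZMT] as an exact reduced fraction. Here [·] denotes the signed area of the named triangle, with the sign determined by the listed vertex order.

[LEB]:[ZMT] = 12

Set Y = (0, 0), E = (1, 0), Z = (0, 1), L = (-2, -3); any affine frame gives the same invariant.
1. M is the midpoint of LZ ⇒ M = (-1, -1)
2. B is the midpoint of YM ⇒ B = (-1/2, -1/2)
3. T is the midpoint of BL ⇒ T = (-5/4, -7/4)
2·[LEB] = 3, 2·[ZMT] = 1/4
[LEB]:[ZMT] = 3:1/4 = 12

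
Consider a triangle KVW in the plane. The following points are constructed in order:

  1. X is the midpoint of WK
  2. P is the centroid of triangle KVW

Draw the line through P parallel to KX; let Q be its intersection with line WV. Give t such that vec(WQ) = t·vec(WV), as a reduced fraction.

t = 1/3

Set K = (0, 0), V = (1, 0), W = (0, 1); any affine frame gives the same invariant.
1. X is the midpoint of WK ⇒ X = (0, 1/2)
2. P is the centroid of triangle KVW ⇒ P = (1/3, 1/3)
through P parallel to KX: direction (0, 1/2); meets WV at Q = (1/3, 2/3)
Q = W + t·(V−W) with t = 1/3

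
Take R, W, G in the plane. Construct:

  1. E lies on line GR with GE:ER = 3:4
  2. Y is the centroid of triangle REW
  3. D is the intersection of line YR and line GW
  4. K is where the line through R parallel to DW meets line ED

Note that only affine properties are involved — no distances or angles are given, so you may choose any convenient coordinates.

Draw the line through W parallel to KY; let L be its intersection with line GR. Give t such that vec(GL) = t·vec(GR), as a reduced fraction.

t = 121/273

Assign R = (0, 0), W = (1, 0), G = (0, 1) — the answer is frame-independent, so this choice is without loss of generality.
1. E lies on line GR with GE:ER = 3:4 ⇒ E = (0, 4/7)
2. Y is the centroid of triangle REW ⇒ Y = (1/3, 4/21)
3. D is the intersection of line YR and line GW ⇒ D = (7/11, 4/11)
4. K is where the line through R parallel to DW meets line ED ⇒ K = (-28/33, 28/33)
through W parallel to KY: direction (13/11, -152/231); meets GR at L = (0, 152/273)
L = G + t·(R−G) with t = 121/273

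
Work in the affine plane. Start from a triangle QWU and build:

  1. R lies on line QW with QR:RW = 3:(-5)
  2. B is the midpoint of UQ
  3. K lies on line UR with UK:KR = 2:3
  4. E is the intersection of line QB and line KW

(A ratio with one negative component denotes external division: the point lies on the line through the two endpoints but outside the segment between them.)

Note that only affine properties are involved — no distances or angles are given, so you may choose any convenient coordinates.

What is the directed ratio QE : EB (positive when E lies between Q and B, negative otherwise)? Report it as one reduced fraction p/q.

Work in coordinates with Q = (0, 0), W = (1, 0), U = (0, 1).
1. R lies on line QW with QR:RW = 3:(-5) ⇒ R = (-3/2, 0)
2. B is the midpoint of UQ ⇒ B = (0, 1/2)
3. K lies on line UR with UK:KR = 2:3 ⇒ K = (-3/5, 3/5)
4. E is the intersection of line QB and line KW ⇒ E = (0, 3/8)
E = Q + t·(B−Q) with t = 3/4, so QE:EB = t:(1−t) = 3/4:1/4

QE:EB = 3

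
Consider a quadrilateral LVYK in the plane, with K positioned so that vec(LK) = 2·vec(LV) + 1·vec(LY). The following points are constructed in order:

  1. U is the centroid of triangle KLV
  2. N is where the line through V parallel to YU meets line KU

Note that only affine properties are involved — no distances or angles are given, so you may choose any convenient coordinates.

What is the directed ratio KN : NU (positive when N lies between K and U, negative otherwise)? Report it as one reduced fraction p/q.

Choose coordinates L = (0, 0), V = (1, 0), Y = (0, 1), K = (2, 1).
1. U is the centroid of triangle KLV ⇒ U = (1, 1/3)
2. N is where the line through V parallel to YU meets line KU ⇒ N = (3/4, 1/6)
N = K + t·(U−K) with t = 5/4, so KN:NU = t:(1−t) = 5/4:-1/4

KN:NU = -5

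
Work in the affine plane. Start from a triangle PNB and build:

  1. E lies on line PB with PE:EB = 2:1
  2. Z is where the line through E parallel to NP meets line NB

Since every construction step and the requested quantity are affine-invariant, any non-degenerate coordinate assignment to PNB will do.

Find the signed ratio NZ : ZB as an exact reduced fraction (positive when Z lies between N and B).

NZ:ZB = 2

Choose coordinates P = (0, 0), N = (1, 0), B = (0, 1).
1. E lies on line PB with PE:EB = 2:1 ⇒ E = (0, 2/3)
2. Z is where the line through E parallel to NP meets line NB ⇒ Z = (1/3, 2/3)
Z = N + t·(B−N) with t = 2/3, so NZ:ZB = t:(1−t) = 2/3:1/3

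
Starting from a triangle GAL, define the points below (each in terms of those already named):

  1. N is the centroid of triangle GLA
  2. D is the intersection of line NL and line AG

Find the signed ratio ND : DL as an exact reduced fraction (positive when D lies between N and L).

Set G = (0, 0), A = (1, 0), L = (0, 1); any affine frame gives the same invariant.
1. N is the centroid of triangle GLA ⇒ N = (1/3, 1/3)
2. D is the intersection of line NL and line AG ⇒ D = (1/2, 0)
D = N + t·(L−N) with t = -1/2, so ND:DL = t:(1−t) = -1/2:3/2

ND:DL = -1/3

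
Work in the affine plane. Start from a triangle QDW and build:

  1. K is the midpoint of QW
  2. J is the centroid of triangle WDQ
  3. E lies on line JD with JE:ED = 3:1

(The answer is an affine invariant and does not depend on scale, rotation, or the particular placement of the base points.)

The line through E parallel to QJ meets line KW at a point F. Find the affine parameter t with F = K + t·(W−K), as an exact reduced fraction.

Set Q = (0, 0), D = (1, 0), W = (0, 1); any affine frame gives the same invariant.
1. K is the midpoint of QW ⇒ K = (0, 1/2)
2. J is the centroid of triangle WDQ ⇒ J = (1/3, 1/3)
3. E lies on line JD with JE:ED = 3:1 ⇒ E = (5/6, 1/12)
through E parallel to QJ: direction (1/3, 1/3); meets KW at F = (0, -3/4)
F = K + t·(W−K) with t = -5/2

t = -5/2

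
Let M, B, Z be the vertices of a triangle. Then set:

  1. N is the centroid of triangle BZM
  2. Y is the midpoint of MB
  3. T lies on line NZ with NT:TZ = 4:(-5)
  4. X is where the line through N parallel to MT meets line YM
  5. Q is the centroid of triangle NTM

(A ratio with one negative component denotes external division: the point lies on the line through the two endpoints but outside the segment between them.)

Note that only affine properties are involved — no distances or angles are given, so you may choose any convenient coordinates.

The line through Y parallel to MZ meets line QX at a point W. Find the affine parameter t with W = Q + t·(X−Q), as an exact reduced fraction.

Choose coordinates M = (0, 0), B = (1, 0), Z = (0, 1).
1. N is the centroid of triangle BZM ⇒ N = (1/3, 1/3)
2. Y is the midpoint of MB ⇒ Y = (1/2, 0)
3. T lies on line NZ with NT:TZ = 4:(-5) ⇒ T = (5/3, -7/3)
4. X is where the line through N parallel to MT meets line YM ⇒ X = (4/7, 0)
5. Q is the centroid of triangle NTM ⇒ Q = (2/3, -2/3)
through Y parallel to MZ: direction (0, 1); meets QX at W = (1/2, 1/2)
W = Q + t·(X−Q) with t = 7/4

t = 7/4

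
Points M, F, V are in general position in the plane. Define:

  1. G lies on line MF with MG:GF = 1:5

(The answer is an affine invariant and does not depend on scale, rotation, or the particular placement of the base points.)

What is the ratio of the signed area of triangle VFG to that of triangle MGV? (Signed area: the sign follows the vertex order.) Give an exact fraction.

Work in coordinates with M = (0, 0), F = (1, 0), V = (0, 1).
1. G lies on line MF with MG:GF = 1:5 ⇒ G = (1/6, 0)
2·[VFG] = -5/6, 2·[MGV] = 1/6
[VFG]:[MGV] = -5/6:1/6 = -5

[VFG]:[MGV] = -5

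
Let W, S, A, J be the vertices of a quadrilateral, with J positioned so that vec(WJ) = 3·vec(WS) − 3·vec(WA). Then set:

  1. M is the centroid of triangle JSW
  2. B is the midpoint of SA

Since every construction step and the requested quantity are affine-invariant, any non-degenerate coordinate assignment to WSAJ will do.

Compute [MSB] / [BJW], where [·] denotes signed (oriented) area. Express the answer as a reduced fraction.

Set W = (0, 0), S = (1, 0), A = (0, 1), J = (3, -3); any affine frame gives the same invariant.
1. M is the centroid of triangle JSW ⇒ M = (4/3, -1)
2. B is the midpoint of SA ⇒ B = (1/2, 1/2)
2·[MSB] = 1/3, 2·[BJW] = -3
[MSB]:[BJW] = 1/3:-3 = -1/9

[MSB]:[BJW] = -1/9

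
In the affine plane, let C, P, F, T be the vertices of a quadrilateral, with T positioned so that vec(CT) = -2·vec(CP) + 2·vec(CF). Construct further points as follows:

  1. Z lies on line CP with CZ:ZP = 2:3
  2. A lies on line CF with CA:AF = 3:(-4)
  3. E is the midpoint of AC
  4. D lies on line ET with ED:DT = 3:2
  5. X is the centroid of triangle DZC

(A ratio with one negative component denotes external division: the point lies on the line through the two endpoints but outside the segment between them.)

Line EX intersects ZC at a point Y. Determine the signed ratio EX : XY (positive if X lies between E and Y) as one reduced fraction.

EX:XY = -17/2

Choose coordinates C = (0, 0), P = (1, 0), F = (0, 1), T = (-2, 2).
1. Z lies on line CP with CZ:ZP = 2:3 ⇒ Z = (2/5, 0)
2. A lies on line CF with CA:AF = 3:(-4) ⇒ A = (0, -3)
3. E is the midpoint of AC ⇒ E = (0, -3/2)
4. D lies on line ET with ED:DT = 3:2 ⇒ D = (-6/5, 3/5)
5. X is the centroid of triangle DZC ⇒ X = (-4/15, 1/5)
line EX meets ZC at Y = (-4/17, 0)
X = E + t·(Y−E) with t = 17/15, so EX:XY = 17/15:-2/15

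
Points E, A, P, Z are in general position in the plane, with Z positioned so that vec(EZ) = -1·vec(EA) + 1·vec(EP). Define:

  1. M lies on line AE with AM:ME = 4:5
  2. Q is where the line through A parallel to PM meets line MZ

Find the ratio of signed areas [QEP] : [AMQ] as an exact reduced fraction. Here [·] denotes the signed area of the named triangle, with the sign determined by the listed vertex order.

[QEP]:[AMQ] = -101/16

Assign E = (0, 0), A = (1, 0), P = (0, 1), Z = (-1, 1) — the answer is frame-independent, so this choice is without loss of generality.
1. M lies on line AE with AM:ME = 4:5 ⇒ M = (5/9, 0)
2. Q is where the line through A parallel to PM meets line MZ ⇒ Q = (101/81, -4/9)
2·[QEP] = -101/81, 2·[AMQ] = 16/81
[QEP]:[AMQ] = -101/81:16/81 = -101/16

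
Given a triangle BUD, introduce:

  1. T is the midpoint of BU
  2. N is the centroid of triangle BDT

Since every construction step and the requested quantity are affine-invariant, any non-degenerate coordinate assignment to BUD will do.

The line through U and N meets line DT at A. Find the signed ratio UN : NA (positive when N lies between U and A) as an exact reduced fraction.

Work in coordinates with B = (0, 0), U = (1, 0), D = (0, 1).
1. T is the midpoint of BU ⇒ T = (1/2, 0)
2. N is the centroid of triangle BDT ⇒ N = (1/6, 1/3)
line UN meets DT at A = (3/8, 1/4)
N = U + t·(A−U) with t = 4/3, so UN:NA = 4/3:-1/3

UN:NA = -4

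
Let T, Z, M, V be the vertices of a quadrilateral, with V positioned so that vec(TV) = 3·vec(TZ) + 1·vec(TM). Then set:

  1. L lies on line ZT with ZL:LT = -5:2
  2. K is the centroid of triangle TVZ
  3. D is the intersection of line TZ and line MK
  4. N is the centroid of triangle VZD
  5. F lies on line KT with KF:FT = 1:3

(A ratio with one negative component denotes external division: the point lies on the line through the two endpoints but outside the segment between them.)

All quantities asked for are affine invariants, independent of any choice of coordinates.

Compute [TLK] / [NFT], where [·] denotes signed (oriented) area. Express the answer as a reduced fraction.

[TLK]:[NFT] = -4/3

Choose coordinates T = (0, 0), Z = (1, 0), M = (0, 1), V = (3, 1).
1. L lies on line ZT with ZL:LT = -5:2 ⇒ L = (-2/3, 0)
2. K is the centroid of triangle TVZ ⇒ K = (4/3, 1/3)
3. D is the intersection of line TZ and line MK ⇒ D = (2, 0)
4. N is the centroid of triangle VZD ⇒ N = (2, 1/3)
5. F lies on line KT with KF:FT = 1:3 ⇒ F = (1, 1/4)
2·[TLK] = -2/9, 2·[NFT] = 1/6
[TLK]:[NFT] = -2/9:1/6 = -4/3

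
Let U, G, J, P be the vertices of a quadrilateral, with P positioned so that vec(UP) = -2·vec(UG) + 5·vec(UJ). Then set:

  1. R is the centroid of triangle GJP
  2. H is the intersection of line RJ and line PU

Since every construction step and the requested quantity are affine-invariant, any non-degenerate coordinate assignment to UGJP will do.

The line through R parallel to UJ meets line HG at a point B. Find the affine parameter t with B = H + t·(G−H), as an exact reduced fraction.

t = 7/3

Assign U = (0, 0), G = (1, 0), J = (0, 1), P = (-2, 5) — the answer is frame-independent, so this choice is without loss of generality.
1. R is the centroid of triangle GJP ⇒ R = (-1/3, 2)
2. H is the intersection of line RJ and line PU ⇒ H = (2, -5)
through R parallel to UJ: direction (0, 1); meets HG at B = (-1/3, 20/3)
B = H + t·(G−H) with t = 7/3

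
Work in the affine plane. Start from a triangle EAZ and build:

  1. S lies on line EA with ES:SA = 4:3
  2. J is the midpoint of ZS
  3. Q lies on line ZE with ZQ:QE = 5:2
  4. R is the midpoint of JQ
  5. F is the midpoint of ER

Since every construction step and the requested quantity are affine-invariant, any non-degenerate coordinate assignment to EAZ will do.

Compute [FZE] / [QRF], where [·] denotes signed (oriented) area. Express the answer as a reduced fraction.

Set E = (0, 0), A = (1, 0), Z = (0, 1); any affine frame gives the same invariant.
1. S lies on line EA with ES:SA = 4:3 ⇒ S = (4/7, 0)
2. J is the midpoint of ZS ⇒ J = (2/7, 1/2)
3. Q lies on line ZE with ZQ:QE = 5:2 ⇒ Q = (0, 2/7)
4. R is the midpoint of JQ ⇒ R = (1/7, 11/28)
5. F is the midpoint of ER ⇒ F = (1/14, 11/56)
2·[FZE] = 1/14, 2·[QRF] = -1/49
[FZE]:[QRF] = 1/14:-1/49 = -7/2

[FZE]:[QRF] = -7/2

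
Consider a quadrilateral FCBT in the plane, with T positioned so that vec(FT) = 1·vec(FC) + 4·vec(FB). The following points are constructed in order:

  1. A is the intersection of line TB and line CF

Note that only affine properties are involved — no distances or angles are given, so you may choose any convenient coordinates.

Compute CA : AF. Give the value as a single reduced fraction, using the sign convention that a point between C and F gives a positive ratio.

CA:AF = -4

Work in coordinates with F = (0, 0), C = (1, 0), B = (0, 1), T = (1, 4).
1. A is the intersection of line TB and line CF ⇒ A = (-1/3, 0)
A = C + t·(F−C) with t = 4/3, so CA:AF = t:(1−t) = 4/3:-1/3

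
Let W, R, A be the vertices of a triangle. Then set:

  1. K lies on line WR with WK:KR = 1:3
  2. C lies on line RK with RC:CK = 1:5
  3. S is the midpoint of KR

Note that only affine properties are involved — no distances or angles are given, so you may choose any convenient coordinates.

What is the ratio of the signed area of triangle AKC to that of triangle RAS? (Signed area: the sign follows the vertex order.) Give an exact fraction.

[AKC]:[RAS] = 5/3

Assign W = (0, 0), R = (1, 0), A = (0, 1) — the answer is frame-independent, so this choice is without loss of generality.
1. K lies on line WR with WK:KR = 1:3 ⇒ K = (1/4, 0)
2. C lies on line RK with RC:CK = 1:5 ⇒ C = (7/8, 0)
3. S is the midpoint of KR ⇒ S = (5/8, 0)
2·[AKC] = 5/8, 2·[RAS] = 3/8
[AKC]:[RAS] = 5/8:3/8 = 5/3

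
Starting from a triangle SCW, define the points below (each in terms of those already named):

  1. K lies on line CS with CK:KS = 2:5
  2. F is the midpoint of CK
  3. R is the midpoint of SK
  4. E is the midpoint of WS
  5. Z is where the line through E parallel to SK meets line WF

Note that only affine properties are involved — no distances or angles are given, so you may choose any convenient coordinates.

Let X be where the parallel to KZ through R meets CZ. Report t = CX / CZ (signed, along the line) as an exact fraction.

t = 9/4

Choose coordinates S = (0, 0), C = (1, 0), W = (0, 1).
1. K lies on line CS with CK:KS = 2:5 ⇒ K = (5/7, 0)
2. F is the midpoint of CK ⇒ F = (6/7, 0)
3. R is the midpoint of SK ⇒ R = (5/14, 0)
4. E is the midpoint of WS ⇒ E = (0, 1/2)
5. Z is where the line through E parallel to SK meets line WF ⇒ Z = (3/7, 1/2)
through R parallel to KZ: direction (-2/7, 1/2); meets CZ at X = (-2/7, 9/8)
X = C + t·(Z−C) with t = 9/4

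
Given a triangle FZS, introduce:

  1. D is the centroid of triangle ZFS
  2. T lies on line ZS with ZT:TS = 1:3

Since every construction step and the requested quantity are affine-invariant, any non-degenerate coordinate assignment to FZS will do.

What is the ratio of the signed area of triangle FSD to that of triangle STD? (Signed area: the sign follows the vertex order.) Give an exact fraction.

Assign F = (0, 0), Z = (1, 0), S = (0, 1) — the answer is frame-independent, so this choice is without loss of generality.
1. D is the centroid of triangle ZFS ⇒ D = (1/3, 1/3)
2. T lies on line ZS with ZT:TS = 1:3 ⇒ T = (3/4, 1/4)
2·[FSD] = -1/3, 2·[STD] = -1/4
[FSD]:[STD] = -1/3:-1/4 = 4/3

[FSD]:[STD] = 4/3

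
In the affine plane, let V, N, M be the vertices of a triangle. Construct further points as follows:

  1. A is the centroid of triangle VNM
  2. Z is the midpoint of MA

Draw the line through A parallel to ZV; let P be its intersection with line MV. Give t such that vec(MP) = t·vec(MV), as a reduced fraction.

t = 2

Assign V = (0, 0), N = (1, 0), M = (0, 1) — the answer is frame-independent, so this choice is without loss of generality.
1. A is the centroid of triangle VNM ⇒ A = (1/3, 1/3)
2. Z is the midpoint of MA ⇒ Z = (1/6, 2/3)
through A parallel to ZV: direction (-1/6, -2/3); meets MV at P = (0, -1)
P = M + t·(V−M) with t = 2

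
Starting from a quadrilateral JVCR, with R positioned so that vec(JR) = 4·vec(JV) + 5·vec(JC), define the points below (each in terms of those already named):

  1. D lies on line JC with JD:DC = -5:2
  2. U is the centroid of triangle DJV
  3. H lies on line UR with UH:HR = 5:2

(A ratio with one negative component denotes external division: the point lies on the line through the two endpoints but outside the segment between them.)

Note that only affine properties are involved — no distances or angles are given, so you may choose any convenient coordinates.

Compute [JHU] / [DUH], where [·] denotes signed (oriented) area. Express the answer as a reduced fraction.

Work in coordinates with J = (0, 0), V = (1, 0), C = (0, 1), R = (4, 5).
1. D lies on line JC with JD:DC = -5:2 ⇒ D = (0, 5/3)
2. U is the centroid of triangle DJV ⇒ U = (1/3, 5/9)
3. H lies on line UR with UH:HR = 5:2 ⇒ H = (62/21, 235/63)
2·[JHU] = 25/63, 2·[DUH] = 250/63
[JHU]:[DUH] = 25/63:250/63 = 1/10

[JHU]:[DUH] = 1/10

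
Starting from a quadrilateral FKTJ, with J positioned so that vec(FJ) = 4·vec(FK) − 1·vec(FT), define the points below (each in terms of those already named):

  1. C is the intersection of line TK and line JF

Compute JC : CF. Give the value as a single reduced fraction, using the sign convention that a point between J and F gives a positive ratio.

Set F = (0, 0), K = (1, 0), T = (0, 1), J = (4, -1); any affine frame gives the same invariant.
1. C is the intersection of line TK and line JF ⇒ C = (4/3, -1/3)
C = J + t·(F−J) with t = 2/3, so JC:CF = t:(1−t) = 2/3:1/3

JC:CF = 2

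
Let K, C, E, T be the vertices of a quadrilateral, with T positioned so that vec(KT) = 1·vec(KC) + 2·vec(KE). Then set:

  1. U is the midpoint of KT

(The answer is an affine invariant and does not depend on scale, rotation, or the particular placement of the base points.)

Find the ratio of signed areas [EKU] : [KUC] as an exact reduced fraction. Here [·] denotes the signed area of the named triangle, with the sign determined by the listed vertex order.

[EKU]:[KUC] = -1/2

Choose coordinates K = (0, 0), C = (1, 0), E = (0, 1), T = (1, 2).
1. U is the midpoint of KT ⇒ U = (1/2, 1)
2·[EKU] = 1/2, 2·[KUC] = -1
[EKU]:[KUC] = 1/2:-1 = -1/2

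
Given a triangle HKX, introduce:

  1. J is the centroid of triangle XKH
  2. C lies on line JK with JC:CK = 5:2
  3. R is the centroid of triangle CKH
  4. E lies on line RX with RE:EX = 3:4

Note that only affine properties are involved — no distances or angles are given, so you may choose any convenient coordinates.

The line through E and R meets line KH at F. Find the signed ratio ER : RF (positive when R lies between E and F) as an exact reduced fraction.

ER:RF = 183/14

Work in coordinates with H = (0, 0), K = (1, 0), X = (0, 1).
1. J is the centroid of triangle XKH ⇒ J = (1/3, 1/3)
2. C lies on line JK with JC:CK = 5:2 ⇒ C = (17/21, 2/21)
3. R is the centroid of triangle CKH ⇒ R = (38/63, 2/63)
4. E lies on line RX with RE:EX = 3:4 ⇒ E = (152/441, 197/441)
line ER meets KH at F = (38/61, 0)
R = E + t·(F−E) with t = 183/197, so ER:RF = 183/197:14/197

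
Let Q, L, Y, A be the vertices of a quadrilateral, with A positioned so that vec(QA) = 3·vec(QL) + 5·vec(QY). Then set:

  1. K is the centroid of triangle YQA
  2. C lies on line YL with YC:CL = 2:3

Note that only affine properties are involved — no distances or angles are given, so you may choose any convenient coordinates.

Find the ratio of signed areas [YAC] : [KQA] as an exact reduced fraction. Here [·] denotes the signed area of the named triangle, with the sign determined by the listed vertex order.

Work in coordinates with Q = (0, 0), L = (1, 0), Y = (0, 1), A = (3, 5).
1. K is the centroid of triangle YQA ⇒ K = (1, 2)
2. C lies on line YL with YC:CL = 2:3 ⇒ C = (2/5, 3/5)
2·[YAC] = -14/5, 2·[KQA] = 1
[YAC]:[KQA] = -14/5:1 = -14/5

[YAC]:[KQA] = -14/5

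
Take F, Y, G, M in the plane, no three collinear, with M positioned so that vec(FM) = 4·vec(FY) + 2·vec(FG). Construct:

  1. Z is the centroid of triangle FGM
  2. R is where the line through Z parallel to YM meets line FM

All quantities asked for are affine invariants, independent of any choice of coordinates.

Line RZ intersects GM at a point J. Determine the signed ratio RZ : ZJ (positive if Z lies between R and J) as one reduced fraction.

RZ:ZJ = 5/2

Assign F = (0, 0), Y = (1, 0), G = (0, 1), M = (4, 2) — the answer is frame-independent, so this choice is without loss of generality.
1. Z is the centroid of triangle FGM ⇒ Z = (4/3, 1)
2. R is where the line through Z parallel to YM meets line FM ⇒ R = (-2/3, -1/3)
line RZ meets GM at J = (32/15, 23/15)
Z = R + t·(J−R) with t = 5/7, so RZ:ZJ = 5/7:2/7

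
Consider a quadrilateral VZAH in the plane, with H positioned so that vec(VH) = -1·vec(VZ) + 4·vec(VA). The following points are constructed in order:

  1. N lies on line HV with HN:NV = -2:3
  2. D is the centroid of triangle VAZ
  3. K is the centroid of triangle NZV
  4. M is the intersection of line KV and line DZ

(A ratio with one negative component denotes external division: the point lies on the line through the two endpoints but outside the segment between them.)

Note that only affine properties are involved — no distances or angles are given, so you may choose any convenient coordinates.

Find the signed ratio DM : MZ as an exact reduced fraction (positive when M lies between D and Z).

Assign V = (0, 0), Z = (1, 0), A = (0, 1), H = (-1, 4) — the answer is frame-independent, so this choice is without loss of generality.
1. N lies on line HV with HN:NV = -2:3 ⇒ N = (-3, 12)
2. D is the centroid of triangle VAZ ⇒ D = (1/3, 1/3)
3. K is the centroid of triangle NZV ⇒ K = (-2/3, 4)
4. M is the intersection of line KV and line DZ ⇒ M = (-1/11, 6/11)
M = D + t·(Z−D) with t = -7/11, so DM:MZ = t:(1−t) = -7/11:18/11

DM:MZ = -7/18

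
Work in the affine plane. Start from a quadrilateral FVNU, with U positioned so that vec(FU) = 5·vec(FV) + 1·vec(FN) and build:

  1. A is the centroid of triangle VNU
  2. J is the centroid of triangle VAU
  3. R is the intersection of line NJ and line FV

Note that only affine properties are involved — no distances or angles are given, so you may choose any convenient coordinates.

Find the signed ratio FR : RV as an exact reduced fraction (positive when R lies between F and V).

FR:RV = -6/5

Assign F = (0, 0), V = (1, 0), N = (0, 1), U = (5, 1) — the answer is frame-independent, so this choice is without loss of generality.
1. A is the centroid of triangle VNU ⇒ A = (2, 2/3)
2. J is the centroid of triangle VAU ⇒ J = (8/3, 5/9)
3. R is the intersection of line NJ and line FV ⇒ R = (6, 0)
R = F + t·(V−F) with t = 6, so FR:RV = t:(1−t) = 6:-5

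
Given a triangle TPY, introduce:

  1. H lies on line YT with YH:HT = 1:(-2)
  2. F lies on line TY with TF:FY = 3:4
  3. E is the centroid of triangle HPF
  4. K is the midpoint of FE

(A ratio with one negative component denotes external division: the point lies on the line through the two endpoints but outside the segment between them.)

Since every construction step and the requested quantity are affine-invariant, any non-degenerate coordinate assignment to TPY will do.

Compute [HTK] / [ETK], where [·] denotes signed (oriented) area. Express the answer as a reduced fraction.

[HTK]:[ETK] = -14/3

Assign T = (0, 0), P = (1, 0), Y = (0, 1) — the answer is frame-independent, so this choice is without loss of generality.
1. H lies on line YT with YH:HT = 1:(-2) ⇒ H = (0, 2)
2. F lies on line TY with TF:FY = 3:4 ⇒ F = (0, 3/7)
3. E is the centroid of triangle HPF ⇒ E = (1/3, 17/21)
4. K is the midpoint of FE ⇒ K = (1/6, 13/21)
2·[HTK] = 1/3, 2·[ETK] = -1/14
[HTK]:[ETK] = 1/3:-1/14 = -14/3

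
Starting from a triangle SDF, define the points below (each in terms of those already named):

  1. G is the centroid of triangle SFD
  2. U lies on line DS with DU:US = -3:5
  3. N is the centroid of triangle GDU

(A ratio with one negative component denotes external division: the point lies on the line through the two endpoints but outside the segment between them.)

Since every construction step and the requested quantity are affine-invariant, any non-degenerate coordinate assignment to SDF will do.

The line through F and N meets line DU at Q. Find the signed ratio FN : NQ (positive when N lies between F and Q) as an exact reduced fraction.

Set S = (0, 0), D = (1, 0), F = (0, 1); any affine frame gives the same invariant.
1. G is the centroid of triangle SFD ⇒ G = (1/3, 1/3)
2. U lies on line DS with DU:US = -3:5 ⇒ U = (5/2, 0)
3. N is the centroid of triangle GDU ⇒ N = (23/18, 1/9)
line FN meets DU at Q = (23/16, 0)
N = F + t·(Q−F) with t = 8/9, so FN:NQ = 8/9:1/9

FN:NQ = 8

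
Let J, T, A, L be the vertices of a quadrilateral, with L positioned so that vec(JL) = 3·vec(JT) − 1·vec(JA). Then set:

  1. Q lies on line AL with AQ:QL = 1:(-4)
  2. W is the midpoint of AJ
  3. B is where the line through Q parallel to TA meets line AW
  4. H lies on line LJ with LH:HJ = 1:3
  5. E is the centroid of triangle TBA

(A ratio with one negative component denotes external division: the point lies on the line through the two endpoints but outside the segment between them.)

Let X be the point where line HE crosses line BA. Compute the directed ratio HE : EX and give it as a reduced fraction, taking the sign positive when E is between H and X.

HE:EX = 23/4

Choose coordinates J = (0, 0), T = (1, 0), A = (0, 1), L = (3, -1).
1. Q lies on line AL with AQ:QL = 1:(-4) ⇒ Q = (-1, 5/3)
2. W is the midpoint of AJ ⇒ W = (0, 1/2)
3. B is where the line through Q parallel to TA meets line AW ⇒ B = (0, 2/3)
4. H lies on line LJ with LH:HJ = 1:3 ⇒ H = (9/4, -3/4)
5. E is the centroid of triangle TBA ⇒ E = (1/3, 5/9)
line HE meets BA at X = (0, 18/23)
E = H + t·(X−H) with t = 23/27, so HE:EX = 23/27:4/27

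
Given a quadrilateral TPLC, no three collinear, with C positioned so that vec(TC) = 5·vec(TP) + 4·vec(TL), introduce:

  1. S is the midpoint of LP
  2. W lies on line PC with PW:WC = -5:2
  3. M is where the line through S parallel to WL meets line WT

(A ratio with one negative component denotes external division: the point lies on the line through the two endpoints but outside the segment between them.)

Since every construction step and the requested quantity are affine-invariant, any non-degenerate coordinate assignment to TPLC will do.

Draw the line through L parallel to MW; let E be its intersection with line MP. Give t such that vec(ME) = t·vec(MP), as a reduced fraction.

Choose coordinates T = (0, 0), P = (1, 0), L = (0, 1), C = (5, 4).
1. S is the midpoint of LP ⇒ S = (1/2, 1/2)
2. W lies on line PC with PW:WC = -5:2 ⇒ W = (23/3, 20/3)
3. M is where the line through S parallel to WL meets line WT ⇒ M = (1, 20/23)
through L parallel to MW: direction (20/3, 400/69); meets MP at E = (1, 43/23)
E = M + t·(P−M) with t = -23/20

t = -23/20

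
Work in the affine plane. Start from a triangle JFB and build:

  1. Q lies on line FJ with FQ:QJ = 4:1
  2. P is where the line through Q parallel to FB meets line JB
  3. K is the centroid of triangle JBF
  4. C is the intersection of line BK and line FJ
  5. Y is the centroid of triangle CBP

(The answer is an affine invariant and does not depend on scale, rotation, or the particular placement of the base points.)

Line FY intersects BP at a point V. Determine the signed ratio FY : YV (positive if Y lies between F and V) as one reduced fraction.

FY:YV = 5

Choose coordinates J = (0, 0), F = (1, 0), B = (0, 1).
1. Q lies on line FJ with FQ:QJ = 4:1 ⇒ Q = (1/5, 0)
2. P is where the line through Q parallel to FB meets line JB ⇒ P = (0, 1/5)
3. K is the centroid of triangle JBF ⇒ K = (1/3, 1/3)
4. C is the intersection of line BK and line FJ ⇒ C = (1/2, 0)
5. Y is the centroid of triangle CBP ⇒ Y = (1/6, 2/5)
line FY meets BP at V = (0, 12/25)
Y = F + t·(V−F) with t = 5/6, so FY:YV = 5/6:1/6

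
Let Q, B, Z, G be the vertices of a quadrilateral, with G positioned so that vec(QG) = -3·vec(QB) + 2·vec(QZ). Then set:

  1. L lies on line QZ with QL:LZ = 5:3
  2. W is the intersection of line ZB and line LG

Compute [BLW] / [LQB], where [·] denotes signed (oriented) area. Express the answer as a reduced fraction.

Work in coordinates with Q = (0, 0), B = (1, 0), Z = (0, 1), G = (-3, 2).
1. L lies on line QZ with QL:LZ = 5:3 ⇒ L = (0, 5/8)
2. W is the intersection of line ZB and line LG ⇒ W = (9/13, 4/13)
2·[BLW] = -3/26, 2·[LQB] = 5/8
[BLW]:[LQB] = -3/26:5/8 = -12/65

[BLW]:[LQB] = -12/65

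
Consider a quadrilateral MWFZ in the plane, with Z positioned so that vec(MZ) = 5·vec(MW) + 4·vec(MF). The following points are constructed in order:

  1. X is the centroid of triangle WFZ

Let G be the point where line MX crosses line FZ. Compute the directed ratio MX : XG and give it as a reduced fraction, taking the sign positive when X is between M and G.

Work in coordinates with M = (0, 0), W = (1, 0), F = (0, 1), Z = (5, 4).
1. X is the centroid of triangle WFZ ⇒ X = (2, 5/3)
line MX meets FZ at G = (30/7, 25/7)
X = M + t·(G−M) with t = 7/15, so MX:XG = 7/15:8/15

MX:XG = 7/8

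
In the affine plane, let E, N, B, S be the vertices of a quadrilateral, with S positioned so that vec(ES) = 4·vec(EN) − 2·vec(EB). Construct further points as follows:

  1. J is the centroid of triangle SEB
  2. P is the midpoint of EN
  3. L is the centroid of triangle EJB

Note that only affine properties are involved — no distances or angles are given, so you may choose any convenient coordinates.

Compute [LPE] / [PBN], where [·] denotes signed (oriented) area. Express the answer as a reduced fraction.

[LPE]:[PBN] = 2/9

Work in coordinates with E = (0, 0), N = (1, 0), B = (0, 1), S = (4, -2).
1. J is the centroid of triangle SEB ⇒ J = (4/3, -1/3)
2. P is the midpoint of EN ⇒ P = (1/2, 0)
3. L is the centroid of triangle EJB ⇒ L = (4/9, 2/9)
2·[LPE] = -1/9, 2·[PBN] = -1/2
[LPE]:[PBN] = -1/9:-1/2 = 2/9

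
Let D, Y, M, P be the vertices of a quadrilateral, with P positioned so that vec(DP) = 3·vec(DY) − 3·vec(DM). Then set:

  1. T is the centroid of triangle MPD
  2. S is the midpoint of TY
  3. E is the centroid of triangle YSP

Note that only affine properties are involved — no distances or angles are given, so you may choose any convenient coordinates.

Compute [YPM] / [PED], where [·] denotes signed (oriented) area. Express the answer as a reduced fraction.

[YPM]:[PED] = -3/5

Set D = (0, 0), Y = (1, 0), M = (0, 1), P = (3, -3); any affine frame gives the same invariant.
1. T is the centroid of triangle MPD ⇒ T = (1, -2/3)
2. S is the midpoint of TY ⇒ S = (1, -1/3)
3. E is the centroid of triangle YSP ⇒ E = (5/3, -10/9)
2·[YPM] = -1, 2·[PED] = 5/3
[YPM]:[PED] = -1:5/3 = -3/5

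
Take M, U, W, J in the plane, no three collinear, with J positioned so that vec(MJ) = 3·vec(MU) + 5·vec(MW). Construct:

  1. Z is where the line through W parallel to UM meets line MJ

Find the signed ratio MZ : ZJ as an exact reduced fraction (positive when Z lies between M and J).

Set M = (0, 0), U = (1, 0), W = (0, 1), J = (3, 5); any affine frame gives the same invariant.
1. Z is where the line through W parallel to UM meets line MJ ⇒ Z = (3/5, 1)
Z = M + t·(J−M) with t = 1/5, so MZ:ZJ = t:(1−t) = 1/5:4/5

MZ:ZJ = 1/4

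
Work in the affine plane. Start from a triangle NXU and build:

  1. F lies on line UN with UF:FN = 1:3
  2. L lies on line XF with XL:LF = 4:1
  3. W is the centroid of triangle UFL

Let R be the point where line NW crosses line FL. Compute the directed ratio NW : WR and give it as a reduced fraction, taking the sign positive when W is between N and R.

Work in coordinates with N = (0, 0), X = (1, 0), U = (0, 1).
1. F lies on line UN with UF:FN = 1:3 ⇒ F = (0, 3/4)
2. L lies on line XF with XL:LF = 4:1 ⇒ L = (1/5, 3/5)
3. W is the centroid of triangle UFL ⇒ W = (1/15, 47/60)
line NW meets FL at R = (3/50, 141/200)
W = N + t·(R−N) with t = 10/9, so NW:WR = 10/9:-1/9

NW:WR = -10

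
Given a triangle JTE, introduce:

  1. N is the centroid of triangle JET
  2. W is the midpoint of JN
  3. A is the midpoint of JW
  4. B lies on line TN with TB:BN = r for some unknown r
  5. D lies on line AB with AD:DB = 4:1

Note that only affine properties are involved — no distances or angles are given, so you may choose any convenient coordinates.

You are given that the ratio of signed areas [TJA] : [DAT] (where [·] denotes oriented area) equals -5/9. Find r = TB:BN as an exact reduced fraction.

r = 3

Work in coordinates with J = (0, 0), T = (1, 0), E = (0, 1).
1. N is the centroid of triangle JET ⇒ N = (1/3, 1/3)
2. W is the midpoint of JN ⇒ W = (1/6, 1/6)
3. A is the midpoint of JW ⇒ A = (1/12, 1/12)
4. With TB:BN = r, write λ = r/(r+1) so B = T + λ·(N−T); B is affine-linear in λ
5. D lies on line AB with AD:DB = 4:1 ⇒ D is an affine combination of earlier points and hence also affine-linear in λ
Every point depending on B is an affine combination of B and λ-independent points, so each such coordinate is linear in λ; the λ² term in each signed area is a multiple of (N−T)×(N−T) = 0, so 2·[TJA] and 2·[DAT] are each linear in λ. Evaluating at λ=0 and λ=1:
  2·[TJA] = -1/12,   2·[DAT] = 1/5·λ
So [TJA]:[DAT] = (-1/12) / (1/5·λ). Setting this equal to -5/9:
  -1/12 = -5/9·(1/5·λ)  ⇒  λ = 3/4
Then r = λ/(1−λ) = (3/4)/(1/4) = 3. Check: with r = 3, B = (1/2, 1/4) and [TJA]:[DAT] = -5/9 as required.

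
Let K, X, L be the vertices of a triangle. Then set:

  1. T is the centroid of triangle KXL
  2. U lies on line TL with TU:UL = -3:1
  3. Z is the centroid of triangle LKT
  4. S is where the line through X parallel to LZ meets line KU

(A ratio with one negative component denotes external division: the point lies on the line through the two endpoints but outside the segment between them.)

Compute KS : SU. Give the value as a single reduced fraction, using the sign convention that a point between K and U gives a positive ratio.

KS:SU = -10/9

Assign K = (0, 0), X = (1, 0), L = (0, 1) — the answer is frame-independent, so this choice is without loss of generality.
1. T is the centroid of triangle KXL ⇒ T = (1/3, 1/3)
2. U lies on line TL with TU:UL = -3:1 ⇒ U = (-1/6, 4/3)
3. Z is the centroid of triangle LKT ⇒ Z = (1/9, 4/9)
4. S is where the line through X parallel to LZ meets line KU ⇒ S = (-5/3, 40/3)
S = K + t·(U−K) with t = 10, so KS:SU = t:(1−t) = 10:-9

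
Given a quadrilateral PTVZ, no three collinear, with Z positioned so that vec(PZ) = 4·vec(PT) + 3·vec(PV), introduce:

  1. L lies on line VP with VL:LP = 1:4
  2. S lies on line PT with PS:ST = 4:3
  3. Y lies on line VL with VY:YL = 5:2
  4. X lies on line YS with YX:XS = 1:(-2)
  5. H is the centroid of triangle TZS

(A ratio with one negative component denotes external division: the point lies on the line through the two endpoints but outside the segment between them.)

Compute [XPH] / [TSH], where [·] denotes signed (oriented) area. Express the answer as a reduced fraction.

[XPH]:[TSH] = -184/21

Set P = (0, 0), T = (1, 0), V = (0, 1), Z = (4, 3); any affine frame gives the same invariant.
1. L lies on line VP with VL:LP = 1:4 ⇒ L = (0, 4/5)
2. S lies on line PT with PS:ST = 4:3 ⇒ S = (4/7, 0)
3. Y lies on line VL with VY:YL = 5:2 ⇒ Y = (0, 6/7)
4. X lies on line YS with YX:XS = 1:(-2) ⇒ X = (-4/7, 12/7)
5. H is the centroid of triangle TZS ⇒ H = (13/7, 1)
2·[XPH] = 184/49, 2·[TSH] = -3/7
[XPH]:[TSH] = 184/49:-3/7 = -184/21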